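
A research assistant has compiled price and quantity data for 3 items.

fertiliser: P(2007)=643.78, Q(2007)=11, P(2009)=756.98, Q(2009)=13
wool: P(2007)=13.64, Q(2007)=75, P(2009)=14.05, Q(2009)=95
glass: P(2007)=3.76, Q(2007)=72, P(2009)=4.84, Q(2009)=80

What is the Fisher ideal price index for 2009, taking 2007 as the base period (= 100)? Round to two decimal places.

116.09

Laspeyres component (base-period weights):
ΣP(2009)Q(2007) = 756.98×11 + 14.05×75 + 4.84×72 = 8326.78 + 1053.75 + 348.48 = 9729.01
ΣP(2007)Q(2007) = 643.78×11 + 13.64×75 + 3.76×72 = 7081.58 + 1023 + 270.72 = 8375.3
L = 9729.01 / 8375.3 × 100 = 116.1631
Paasche component (current-period weights):
ΣP(2009)Q(2009) = 756.98×13 + 14.05×95 + 4.84×80 = 9840.74 + 1334.75 + 387.2 = 11562.69
ΣP(2007)Q(2009) = 643.78×13 + 13.64×95 + 3.76×80 = 8369.14 + 1295.8 + 300.8 = 9965.74
P = 11562.69 / 9965.74 × 100 = 116.0244
Fisher = √(L × P) = √(116.1631 × 116.0244) = 116.0937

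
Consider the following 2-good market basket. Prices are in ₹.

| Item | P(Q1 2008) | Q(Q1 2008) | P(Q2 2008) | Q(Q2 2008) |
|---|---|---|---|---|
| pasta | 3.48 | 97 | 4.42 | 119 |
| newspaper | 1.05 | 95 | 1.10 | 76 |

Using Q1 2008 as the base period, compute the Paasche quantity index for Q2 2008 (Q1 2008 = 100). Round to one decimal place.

Paasche quantity index uses current-period prices as weights.
ΣP(Q2 2008)·Q(Q2 2008) = 4.42×119 + 1.10×76 = 525.98 + 83.6 = 609.58
ΣP(Q2 2008)·Q(Q1 2008) = 4.42×97 + 1.10×95 = 428.74 + 104.5 = 533.24
Index = 609.58 / 533.24 × 100 = 114.3163

114.3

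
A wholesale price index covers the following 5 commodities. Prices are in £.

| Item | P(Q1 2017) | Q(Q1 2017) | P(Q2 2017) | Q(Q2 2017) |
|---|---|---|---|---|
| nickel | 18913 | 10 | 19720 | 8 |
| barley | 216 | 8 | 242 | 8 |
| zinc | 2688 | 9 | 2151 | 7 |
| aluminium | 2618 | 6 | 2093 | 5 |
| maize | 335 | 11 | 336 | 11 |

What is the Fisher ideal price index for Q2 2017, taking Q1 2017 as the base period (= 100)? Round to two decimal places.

Laspeyres component (base-period weights):
ΣP(Q2 2017)Q(Q1 2017) = 19720×10 + 242×8 + 2151×9 + 2093×6 + 336×11 = 197200 + 1936 + 19359 + 12558 + 3696 = 234749
ΣP(Q1 2017)Q(Q1 2017) = 18913×10 + 216×8 + 2688×9 + 2618×6 + 335×11 = 189130 + 1728 + 24192 + 15708 + 3685 = 234443
L = 234749 / 234443 × 100 = 100.1305
Paasche component (current-period weights):
ΣP(Q2 2017)Q(Q2 2017) = 19720×8 + 242×8 + 2151×7 + 2093×5 + 336×11 = 157760 + 1936 + 15057 + 10465 + 3696 = 188914
ΣP(Q1 2017)Q(Q2 2017) = 18913×8 + 216×8 + 2688×7 + 2618×5 + 335×11 = 151304 + 1728 + 18816 + 13090 + 3685 = 188623
P = 188914 / 188623 × 100 = 100.1543
Fisher = √(L × P) = √(100.1305 × 100.1543) = 100.1424

100.14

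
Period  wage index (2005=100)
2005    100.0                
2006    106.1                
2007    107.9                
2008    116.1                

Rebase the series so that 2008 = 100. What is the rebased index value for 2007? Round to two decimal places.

Rebased(2007) = 107.9 / 116.1 × 100 = 92.9371

92.94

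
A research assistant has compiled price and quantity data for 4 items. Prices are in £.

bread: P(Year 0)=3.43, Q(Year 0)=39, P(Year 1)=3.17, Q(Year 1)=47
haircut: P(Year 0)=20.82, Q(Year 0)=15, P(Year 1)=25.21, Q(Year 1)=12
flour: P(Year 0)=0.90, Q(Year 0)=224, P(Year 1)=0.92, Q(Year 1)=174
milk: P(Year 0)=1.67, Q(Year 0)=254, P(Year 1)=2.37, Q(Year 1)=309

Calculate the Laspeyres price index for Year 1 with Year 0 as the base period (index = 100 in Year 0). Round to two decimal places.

122.20

Laspeyres price index uses base-period quantities as weights.
ΣP(Year 1)·Q(Year 0) = 3.17×39 + 25.21×15 + 0.92×224 + 2.37×254 = 123.63 + 378.15 + 206.08 + 601.98 = 1309.84
ΣP(Year 0)·Q(Year 0) = 3.43×39 + 20.82×15 + 0.90×224 + 1.67×254 = 133.77 + 312.3 + 201.6 + 424.18 = 1071.85
Index = 1309.84 / 1071.85 × 100 = 122.2037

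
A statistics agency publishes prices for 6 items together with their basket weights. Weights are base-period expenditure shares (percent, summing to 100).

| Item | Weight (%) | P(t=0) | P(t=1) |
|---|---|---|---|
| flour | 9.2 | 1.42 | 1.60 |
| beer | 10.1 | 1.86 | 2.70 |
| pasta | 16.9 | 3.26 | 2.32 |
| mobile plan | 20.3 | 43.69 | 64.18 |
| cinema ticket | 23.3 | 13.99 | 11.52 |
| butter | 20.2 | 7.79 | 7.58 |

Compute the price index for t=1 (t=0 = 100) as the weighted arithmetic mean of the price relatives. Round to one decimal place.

105.7

flour: 9.2 × (1.60/1.42) = 9.2 × 1.126761 = 10.3662
beer: 10.1 × (2.70/1.86) = 10.1 × 1.451613 = 14.6613
pasta: 16.9 × (2.32/3.26) = 16.9 × 0.711656 = 12.0270
mobile plan: 20.3 × (64.18/43.69) = 20.3 × 1.468986 = 29.8204
cinema ticket: 23.3 × (11.52/13.99) = 23.3 × 0.823445 = 19.1863
butter: 20.2 × (7.58/7.79) = 20.2 × 0.973042 = 19.6555
Index = Σ wᵢ·(p₁ᵢ/p₀ᵢ) = 10.3662 + 14.6613 + 12.0270 + 29.8204 + 19.1863 + 19.6555 = 105.7166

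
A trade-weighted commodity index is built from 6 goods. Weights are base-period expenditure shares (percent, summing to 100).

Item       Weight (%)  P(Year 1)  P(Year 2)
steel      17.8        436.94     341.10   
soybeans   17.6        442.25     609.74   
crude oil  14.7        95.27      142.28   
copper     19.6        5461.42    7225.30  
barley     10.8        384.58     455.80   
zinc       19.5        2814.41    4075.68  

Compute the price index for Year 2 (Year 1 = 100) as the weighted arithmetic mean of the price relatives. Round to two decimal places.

127.08

steel: 17.8 × (341.10/436.94) = 17.8 × 0.780656 = 13.8957
soybeans: 17.6 × (609.74/442.25) = 17.6 × 1.378722 = 24.2655
crude oil: 14.7 × (142.28/95.27) = 14.7 × 1.493440 = 21.9536
copper: 19.6 × (7225.30/5461.42) = 19.6 × 1.322971 = 25.9302
barley: 10.8 × (455.80/384.58) = 10.8 × 1.185189 = 12.8000
zinc: 19.5 × (4075.68/2814.41) = 19.5 × 1.448147 = 28.2389
Index = Σ wᵢ·(p₁ᵢ/p₀ᵢ) = 13.8957 + 24.2655 + 21.9536 + 25.9302 + 12.8000 + 28.2389 = 127.0839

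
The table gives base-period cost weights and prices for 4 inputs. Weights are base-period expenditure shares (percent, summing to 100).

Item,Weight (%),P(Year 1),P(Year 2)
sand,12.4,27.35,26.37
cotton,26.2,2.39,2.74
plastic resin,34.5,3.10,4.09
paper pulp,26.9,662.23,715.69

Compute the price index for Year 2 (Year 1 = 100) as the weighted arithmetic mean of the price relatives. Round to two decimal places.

116.58

sand: 12.4 × (26.37/27.35) = 12.4 × 0.964168 = 11.9557
cotton: 26.2 × (2.74/2.39) = 26.2 × 1.146444 = 30.0368
plastic resin: 34.5 × (4.09/3.10) = 34.5 × 1.319355 = 45.5177
paper pulp: 26.9 × (715.69/662.23) = 26.9 × 1.080727 = 29.0716
Index = Σ wᵢ·(p₁ᵢ/p₀ᵢ) = 11.9557 + 30.0368 + 45.5177 + 29.0716 = 116.5818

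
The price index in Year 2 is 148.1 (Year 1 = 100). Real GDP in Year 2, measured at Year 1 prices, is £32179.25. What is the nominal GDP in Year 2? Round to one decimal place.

Nominal = Real × (Index/100) = 32179.25 × (148.1/100)
        = 32179.25 × 1.481 = 47657.4692

47657.5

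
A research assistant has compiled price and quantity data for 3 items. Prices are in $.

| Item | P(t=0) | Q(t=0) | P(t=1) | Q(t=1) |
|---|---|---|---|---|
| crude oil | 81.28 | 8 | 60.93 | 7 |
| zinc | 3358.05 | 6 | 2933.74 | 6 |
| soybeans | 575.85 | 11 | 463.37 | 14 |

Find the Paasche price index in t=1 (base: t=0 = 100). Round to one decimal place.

Paasche price index uses current-period quantities as weights.
ΣP(t=1)·Q(t=1) = 60.93×7 + 2933.74×6 + 463.37×14 = 426.51 + 17602.44 + 6487.18 = 24516.13
ΣP(t=0)·Q(t=1) = 81.28×7 + 3358.05×6 + 575.85×14 = 568.96 + 20148.3 + 8061.9 = 28779.16
Index = 24516.13 / 28779.16 × 100 = 85.1871

85.2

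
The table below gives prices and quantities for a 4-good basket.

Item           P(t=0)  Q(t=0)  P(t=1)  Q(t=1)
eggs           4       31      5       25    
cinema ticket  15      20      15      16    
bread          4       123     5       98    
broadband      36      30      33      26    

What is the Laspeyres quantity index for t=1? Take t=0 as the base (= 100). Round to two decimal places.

83.57

Laspeyres quantity index uses base-period prices as weights.
ΣP(t=0)·Q(t=1) = 4×25 + 15×16 + 4×98 + 36×26 = 100 + 240 + 392 + 936 = 1668
ΣP(t=0)·Q(t=0) = 4×31 + 15×20 + 4×123 + 36×30 = 124 + 300 + 492 + 1080 = 1996
Index = 1668 / 1996 × 100 = 83.5671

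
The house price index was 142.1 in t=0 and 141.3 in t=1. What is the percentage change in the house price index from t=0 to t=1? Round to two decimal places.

-0.56%

Change = (141.3 − 142.1) / 142.1 × 100
       = -0.8 / 142.1 × 100 = -0.5630%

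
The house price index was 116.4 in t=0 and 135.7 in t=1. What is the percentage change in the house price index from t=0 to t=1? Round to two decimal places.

16.58%

Change = (135.7 − 116.4) / 116.4 × 100
       = 19.3 / 116.4 × 100 = 16.5808%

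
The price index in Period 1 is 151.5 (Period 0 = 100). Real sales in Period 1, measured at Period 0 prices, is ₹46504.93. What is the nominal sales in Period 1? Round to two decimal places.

70454.97

Nominal = Real × (Index/100) = 46504.93 × (151.5/100)
        = 46504.93 × 1.515 = 70454.9689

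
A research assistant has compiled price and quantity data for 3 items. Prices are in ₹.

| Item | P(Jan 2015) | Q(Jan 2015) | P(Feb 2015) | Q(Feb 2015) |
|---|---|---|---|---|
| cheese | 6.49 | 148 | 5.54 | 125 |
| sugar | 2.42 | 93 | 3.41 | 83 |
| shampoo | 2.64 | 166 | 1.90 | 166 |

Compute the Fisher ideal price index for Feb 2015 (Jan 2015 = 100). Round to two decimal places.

Laspeyres component (base-period weights):
ΣP(Feb 2015)Q(Jan 2015) = 5.54×148 + 3.41×93 + 1.90×166 = 819.92 + 317.13 + 315.4 = 1452.45
ΣP(Jan 2015)Q(Jan 2015) = 6.49×148 + 2.42×93 + 2.64×166 = 960.52 + 225.06 + 438.24 = 1623.82
L = 1452.45 / 1623.82 × 100 = 89.4465
Paasche component (current-period weights):
ΣP(Feb 2015)Q(Feb 2015) = 5.54×125 + 3.41×83 + 1.90×166 = 692.5 + 283.03 + 315.4 = 1290.93
ΣP(Jan 2015)Q(Feb 2015) = 6.49×125 + 2.42×83 + 2.64×166 = 811.25 + 200.86 + 438.24 = 1450.35
P = 1290.93 / 1450.35 × 100 = 89.0082
Fisher = √(L × P) = √(89.4465 × 89.0082) = 89.2271

89.23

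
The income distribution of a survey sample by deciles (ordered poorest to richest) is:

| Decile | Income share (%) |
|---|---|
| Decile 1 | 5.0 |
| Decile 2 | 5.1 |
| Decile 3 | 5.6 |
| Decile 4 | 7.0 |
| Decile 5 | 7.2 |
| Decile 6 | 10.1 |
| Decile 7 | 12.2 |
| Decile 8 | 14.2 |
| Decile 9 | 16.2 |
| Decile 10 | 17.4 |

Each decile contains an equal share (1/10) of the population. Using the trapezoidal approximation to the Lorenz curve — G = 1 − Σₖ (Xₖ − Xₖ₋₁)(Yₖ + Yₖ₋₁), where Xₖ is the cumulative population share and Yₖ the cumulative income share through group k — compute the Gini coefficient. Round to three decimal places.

Cumulative income shares Yₖ: 0.0500, 0.1010, 0.1570, 0.2270, 0.2990, 0.4000, 0.5220, 0.6640, 0.8260, 1.0000
Σ (Xₖ−Xₖ₋₁)(Yₖ+Yₖ₋₁) = (1/10)(0.0500+0.0000) + (1/10)(0.1010+0.0500) + (1/10)(0.1570+0.1010) + (1/10)(0.2270+0.1570) + (1/10)(0.2990+0.2270) + (1/10)(0.4000+0.2990) + (1/10)(0.5220+0.4000) + (1/10)(0.6640+0.5220) + (1/10)(0.8260+0.6640) + (1/10)(1.0000+0.8260)
  = 0.0050 + 0.0151 + 0.0258 + 0.0384 + 0.0526 + 0.0699 + 0.0922 + 0.1186 + 0.1490 + 0.1826 = 0.7492
G = 1 − 0.7492 = 0.2508

0.251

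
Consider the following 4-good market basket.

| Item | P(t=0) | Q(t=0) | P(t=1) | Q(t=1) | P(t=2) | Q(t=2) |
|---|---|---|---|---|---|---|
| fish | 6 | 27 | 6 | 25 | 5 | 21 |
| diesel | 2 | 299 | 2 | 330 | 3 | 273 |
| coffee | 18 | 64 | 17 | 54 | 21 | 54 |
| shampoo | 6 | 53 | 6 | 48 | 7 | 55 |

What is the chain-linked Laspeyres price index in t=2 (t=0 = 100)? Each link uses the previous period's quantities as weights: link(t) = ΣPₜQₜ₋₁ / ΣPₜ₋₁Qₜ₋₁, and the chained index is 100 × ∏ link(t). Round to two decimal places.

Link t=0→t=1:
ΣP(t=1)Q(t=0) = 6×27 + 2×299 + 17×64 + 6×53 = 162 + 598 + 1088 + 318 = 2166
ΣP(t=0)Q(t=0) = 6×27 + 2×299 + 18×64 + 6×53 = 162 + 598 + 1152 + 318 = 2230
link = 2166/2230 = 0.971300
Link t=1→t=2:
ΣP(t=2)Q(t=1) = 5×25 + 3×330 + 21×54 + 7×48 = 125 + 990 + 1134 + 336 = 2585
ΣP(t=1)Q(t=1) = 6×25 + 2×330 + 17×54 + 6×48 = 150 + 660 + 918 + 288 = 2016
link = 2585/2016 = 1.282242
Chained index = 100 × 0.971300 × 1.282242 = 124.5442

124.54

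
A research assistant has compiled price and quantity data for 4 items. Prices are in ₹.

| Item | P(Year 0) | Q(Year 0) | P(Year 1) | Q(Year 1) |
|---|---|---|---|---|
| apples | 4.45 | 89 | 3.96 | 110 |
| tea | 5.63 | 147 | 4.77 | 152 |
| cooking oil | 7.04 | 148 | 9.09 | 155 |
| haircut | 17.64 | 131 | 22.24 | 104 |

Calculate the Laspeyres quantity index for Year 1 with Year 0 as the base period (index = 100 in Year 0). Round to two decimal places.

Laspeyres quantity index uses base-period prices as weights.
ΣP(Year 0)·Q(Year 1) = 4.45×110 + 5.63×152 + 7.04×155 + 17.64×104 = 489.5 + 855.76 + 1091.2 + 1834.56 = 4271.02
ΣP(Year 0)·Q(Year 0) = 4.45×89 + 5.63×147 + 7.04×148 + 17.64×131 = 396.05 + 827.61 + 1041.92 + 2310.84 = 4576.42
Index = 4271.02 / 4576.42 × 100 = 93.3267

93.33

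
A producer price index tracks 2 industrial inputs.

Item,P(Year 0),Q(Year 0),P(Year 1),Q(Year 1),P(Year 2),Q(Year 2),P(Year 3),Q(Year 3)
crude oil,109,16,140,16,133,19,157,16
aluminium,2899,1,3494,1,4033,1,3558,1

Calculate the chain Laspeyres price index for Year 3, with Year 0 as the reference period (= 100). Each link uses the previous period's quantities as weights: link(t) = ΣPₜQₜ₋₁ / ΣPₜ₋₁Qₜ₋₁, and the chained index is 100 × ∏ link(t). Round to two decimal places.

132.31

Link Year 0→Year 1:
ΣP(Year 1)Q(Year 0) = 140×16 + 3494×1 = 2240 + 3494 = 5734
ΣP(Year 0)Q(Year 0) = 109×16 + 2899×1 = 1744 + 2899 = 4643
link = 5734/4643 = 1.234977
Link Year 1→Year 2:
ΣP(Year 2)Q(Year 1) = 133×16 + 4033×1 = 2128 + 4033 = 6161
ΣP(Year 1)Q(Year 1) = 140×16 + 3494×1 = 2240 + 3494 = 5734
link = 6161/5734 = 1.074468
Link Year 2→Year 3:
ΣP(Year 3)Q(Year 2) = 157×19 + 3558×1 = 2983 + 3558 = 6541
ΣP(Year 2)Q(Year 2) = 133×19 + 4033×1 = 2527 + 4033 = 6560
link = 6541/6560 = 0.997104
Chained index = 100 × 1.234977 × 1.074468 × 0.997104 = 132.3101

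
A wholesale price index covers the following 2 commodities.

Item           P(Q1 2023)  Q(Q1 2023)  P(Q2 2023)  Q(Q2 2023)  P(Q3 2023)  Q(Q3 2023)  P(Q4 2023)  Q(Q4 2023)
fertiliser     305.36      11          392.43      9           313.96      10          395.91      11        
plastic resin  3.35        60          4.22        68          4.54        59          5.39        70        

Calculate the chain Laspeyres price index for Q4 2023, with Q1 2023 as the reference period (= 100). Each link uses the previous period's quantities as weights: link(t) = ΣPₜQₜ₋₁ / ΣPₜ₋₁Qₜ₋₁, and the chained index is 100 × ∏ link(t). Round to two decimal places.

132.25

Link Q1 2023→Q2 2023:
ΣP(Q2 2023)Q(Q1 2023) = 392.43×11 + 4.22×60 = 4316.73 + 253.2 = 4569.93
ΣP(Q1 2023)Q(Q1 2023) = 305.36×11 + 3.35×60 = 3358.96 + 201 = 3559.96
link = 4569.93/3559.96 = 1.283703
Link Q2 2023→Q3 2023:
ΣP(Q3 2023)Q(Q2 2023) = 313.96×9 + 4.54×68 = 2825.64 + 308.72 = 3134.36
ΣP(Q2 2023)Q(Q2 2023) = 392.43×9 + 4.22×68 = 3531.87 + 286.96 = 3818.83
link = 3134.36/3818.83 = 0.820764
Link Q3 2023→Q4 2023:
ΣP(Q4 2023)Q(Q3 2023) = 395.91×10 + 5.39×59 = 3959.1 + 318.01 = 4277.11
ΣP(Q3 2023)Q(Q3 2023) = 313.96×10 + 4.54×59 = 3139.6 + 267.86 = 3407.46
link = 4277.11/3407.46 = 1.255219
Chained index = 100 × 1.283703 × 0.820764 × 1.255219 = 132.2521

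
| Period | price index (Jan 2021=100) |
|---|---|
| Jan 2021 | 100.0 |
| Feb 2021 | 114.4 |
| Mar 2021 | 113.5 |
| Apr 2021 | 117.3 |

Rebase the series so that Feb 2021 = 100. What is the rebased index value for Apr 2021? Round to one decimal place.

102.5

Rebased(Apr 2021) = 117.3 / 114.4 × 100 = 102.5350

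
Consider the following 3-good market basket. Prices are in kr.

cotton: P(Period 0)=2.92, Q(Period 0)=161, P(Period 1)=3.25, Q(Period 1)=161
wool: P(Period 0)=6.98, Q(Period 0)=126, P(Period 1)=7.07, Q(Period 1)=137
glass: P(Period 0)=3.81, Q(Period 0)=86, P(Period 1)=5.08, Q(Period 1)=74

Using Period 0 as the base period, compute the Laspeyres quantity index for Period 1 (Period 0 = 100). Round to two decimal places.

101.85

Laspeyres quantity index uses base-period prices as weights.
ΣP(Period 0)·Q(Period 1) = 2.92×161 + 6.98×137 + 3.81×74 = 470.12 + 956.26 + 281.94 = 1708.32
ΣP(Period 0)·Q(Period 0) = 2.92×161 + 6.98×126 + 3.81×86 = 470.12 + 879.48 + 327.66 = 1677.26
Index = 1708.32 / 1677.26 × 100 = 101.8518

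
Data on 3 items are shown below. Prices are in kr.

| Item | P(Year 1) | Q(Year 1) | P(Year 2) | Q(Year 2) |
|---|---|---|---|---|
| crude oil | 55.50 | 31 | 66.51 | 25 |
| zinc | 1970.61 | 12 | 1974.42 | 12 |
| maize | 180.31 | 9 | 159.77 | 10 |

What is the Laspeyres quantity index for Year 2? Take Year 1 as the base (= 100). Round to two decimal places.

Laspeyres quantity index uses base-period prices as weights.
ΣP(Year 1)·Q(Year 2) = 55.50×25 + 1970.61×12 + 180.31×10 = 1387.5 + 23647.32 + 1803.1 = 26837.92
ΣP(Year 1)·Q(Year 1) = 55.50×31 + 1970.61×12 + 180.31×9 = 1720.5 + 23647.32 + 1622.79 = 26990.61
Index = 26837.92 / 26990.61 × 100 = 99.4343

99.43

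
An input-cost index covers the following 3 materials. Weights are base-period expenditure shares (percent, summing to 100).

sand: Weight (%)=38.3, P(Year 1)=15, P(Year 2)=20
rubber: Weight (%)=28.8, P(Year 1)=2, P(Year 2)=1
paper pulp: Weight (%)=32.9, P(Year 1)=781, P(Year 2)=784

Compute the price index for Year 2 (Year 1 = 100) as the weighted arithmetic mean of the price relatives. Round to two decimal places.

sand: 38.3 × (20/15) = 38.3 × 1.333333 = 51.0667
rubber: 28.8 × (1/2) = 28.8 × 0.500000 = 14.4000
paper pulp: 32.9 × (784/781) = 32.9 × 1.003841 = 33.0264
Index = Σ wᵢ·(p₁ᵢ/p₀ᵢ) = 51.0667 + 14.4000 + 33.0264 = 98.4930

98.49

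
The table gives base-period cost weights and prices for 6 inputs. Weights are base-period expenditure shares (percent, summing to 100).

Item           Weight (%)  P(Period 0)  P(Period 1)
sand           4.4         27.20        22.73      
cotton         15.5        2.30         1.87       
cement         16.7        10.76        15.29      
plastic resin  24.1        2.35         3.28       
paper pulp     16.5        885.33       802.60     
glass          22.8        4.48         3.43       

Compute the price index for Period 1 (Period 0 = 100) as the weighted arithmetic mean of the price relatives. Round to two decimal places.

106.06

sand: 4.4 × (22.73/27.20) = 4.4 × 0.835662 = 3.6769
cotton: 15.5 × (1.87/2.30) = 15.5 × 0.813043 = 12.6022
cement: 16.7 × (15.29/10.76) = 16.7 × 1.421004 = 23.7308
plastic resin: 24.1 × (3.28/2.35) = 24.1 × 1.395745 = 33.6374
paper pulp: 16.5 × (802.60/885.33) = 16.5 × 0.906555 = 14.9582
glass: 22.8 × (3.43/4.48) = 22.8 × 0.765625 = 17.4563
Index = Σ wᵢ·(p₁ᵢ/p₀ᵢ) = 3.6769 + 12.6022 + 23.7308 + 33.6374 + 14.9582 + 17.4563 = 106.0617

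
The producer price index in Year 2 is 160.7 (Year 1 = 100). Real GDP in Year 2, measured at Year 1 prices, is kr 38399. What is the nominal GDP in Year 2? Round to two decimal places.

61707.19

Nominal = Real × (Index/100) = 38399 × (160.7/100)
        = 38399 × 1.607 = 61707.1930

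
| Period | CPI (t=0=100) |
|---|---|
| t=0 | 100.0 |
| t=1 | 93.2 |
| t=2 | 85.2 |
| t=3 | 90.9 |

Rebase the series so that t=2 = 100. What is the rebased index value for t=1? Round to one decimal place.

Rebased(t=1) = 93.2 / 85.2 × 100 = 109.3897

109.4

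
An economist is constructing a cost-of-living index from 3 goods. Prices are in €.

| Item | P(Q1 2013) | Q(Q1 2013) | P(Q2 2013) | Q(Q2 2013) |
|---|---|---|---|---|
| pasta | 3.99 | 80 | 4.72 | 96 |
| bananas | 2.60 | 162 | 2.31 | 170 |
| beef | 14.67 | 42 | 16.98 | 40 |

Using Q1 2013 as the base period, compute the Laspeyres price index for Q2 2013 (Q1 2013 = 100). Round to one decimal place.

Laspeyres price index uses base-period quantities as weights.
ΣP(Q2 2013)·Q(Q1 2013) = 4.72×80 + 2.31×162 + 16.98×42 = 377.6 + 374.22 + 713.16 = 1464.98
ΣP(Q1 2013)·Q(Q1 2013) = 3.99×80 + 2.60×162 + 14.67×42 = 319.2 + 421.2 + 616.14 = 1356.54
Index = 1464.98 / 1356.54 × 100 = 107.9939

108.0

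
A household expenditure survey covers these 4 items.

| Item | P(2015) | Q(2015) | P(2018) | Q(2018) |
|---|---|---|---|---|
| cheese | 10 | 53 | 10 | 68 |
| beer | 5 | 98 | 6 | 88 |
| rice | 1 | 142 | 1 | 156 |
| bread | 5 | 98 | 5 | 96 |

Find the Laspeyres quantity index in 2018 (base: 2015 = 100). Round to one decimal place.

Laspeyres quantity index uses base-period prices as weights.
ΣP(2015)·Q(2018) = 10×68 + 5×88 + 1×156 + 5×96 = 680 + 440 + 156 + 480 = 1756
ΣP(2015)·Q(2015) = 10×53 + 5×98 + 1×142 + 5×98 = 530 + 490 + 142 + 490 = 1652
Index = 1756 / 1652 × 100 = 106.2954

106.3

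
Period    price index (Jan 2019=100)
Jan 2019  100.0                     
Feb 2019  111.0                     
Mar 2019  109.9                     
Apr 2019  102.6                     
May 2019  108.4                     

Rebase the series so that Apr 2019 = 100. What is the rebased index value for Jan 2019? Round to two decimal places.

Rebased(Jan 2019) = 100.0 / 102.6 × 100 = 97.4659

97.47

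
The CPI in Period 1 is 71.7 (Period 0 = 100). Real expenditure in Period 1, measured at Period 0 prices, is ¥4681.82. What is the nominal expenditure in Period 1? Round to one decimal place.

3356.9

Nominal = Real × (Index/100) = 4681.82 × (71.7/100)
        = 4681.82 × 0.717 = 3356.8649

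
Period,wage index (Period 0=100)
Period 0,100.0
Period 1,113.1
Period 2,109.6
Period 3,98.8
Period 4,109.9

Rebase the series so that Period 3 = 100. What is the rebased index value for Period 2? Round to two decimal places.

Rebased(Period 2) = 109.6 / 98.8 × 100 = 110.9312

110.93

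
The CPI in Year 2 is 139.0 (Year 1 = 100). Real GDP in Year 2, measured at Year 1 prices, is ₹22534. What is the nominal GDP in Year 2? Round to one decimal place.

31322.3

Nominal = Real × (Index/100) = 22534 × (139.0/100)
        = 22534 × 1.390 = 31322.2600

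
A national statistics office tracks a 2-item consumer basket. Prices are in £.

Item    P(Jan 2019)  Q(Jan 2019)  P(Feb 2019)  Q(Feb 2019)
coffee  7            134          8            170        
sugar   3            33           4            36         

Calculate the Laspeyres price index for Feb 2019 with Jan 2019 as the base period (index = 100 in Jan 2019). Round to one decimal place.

116.1

Laspeyres price index uses base-period quantities as weights.
ΣP(Feb 2019)·Q(Jan 2019) = 8×134 + 4×33 = 1072 + 132 = 1204
ΣP(Jan 2019)·Q(Jan 2019) = 7×134 + 3×33 = 938 + 99 = 1037
Index = 1204 / 1037 × 100 = 116.1041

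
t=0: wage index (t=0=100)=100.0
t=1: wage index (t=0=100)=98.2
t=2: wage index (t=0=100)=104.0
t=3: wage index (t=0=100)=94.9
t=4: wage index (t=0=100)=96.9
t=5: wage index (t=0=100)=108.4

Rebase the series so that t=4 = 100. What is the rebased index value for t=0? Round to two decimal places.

Rebased(t=0) = 100.0 / 96.9 × 100 = 103.1992

103.20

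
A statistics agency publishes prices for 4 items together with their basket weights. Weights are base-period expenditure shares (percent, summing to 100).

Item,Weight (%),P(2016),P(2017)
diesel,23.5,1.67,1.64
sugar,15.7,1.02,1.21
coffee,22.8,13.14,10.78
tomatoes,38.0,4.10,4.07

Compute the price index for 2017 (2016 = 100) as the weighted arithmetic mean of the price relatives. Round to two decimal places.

98.13

diesel: 23.5 × (1.64/1.67) = 23.5 × 0.982036 = 23.0778
sugar: 15.7 × (1.21/1.02) = 15.7 × 1.186275 = 18.6245
coffee: 22.8 × (10.78/13.14) = 22.8 × 0.820396 = 18.7050
tomatoes: 38.0 × (4.07/4.10) = 38.0 × 0.992683 = 37.7220
Index = Σ wᵢ·(p₁ᵢ/p₀ᵢ) = 23.0778 + 18.6245 + 18.7050 + 37.7220 = 98.1293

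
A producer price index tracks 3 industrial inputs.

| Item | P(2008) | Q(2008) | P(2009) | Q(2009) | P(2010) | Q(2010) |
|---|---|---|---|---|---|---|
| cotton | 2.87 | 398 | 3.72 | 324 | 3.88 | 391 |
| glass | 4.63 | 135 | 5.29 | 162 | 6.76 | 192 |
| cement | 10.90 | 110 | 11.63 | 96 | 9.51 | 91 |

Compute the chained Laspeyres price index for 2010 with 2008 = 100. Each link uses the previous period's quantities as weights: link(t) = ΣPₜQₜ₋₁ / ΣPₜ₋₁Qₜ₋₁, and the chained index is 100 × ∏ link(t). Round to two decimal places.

Link 2008→2009:
ΣP(2009)Q(2008) = 3.72×398 + 5.29×135 + 11.63×110 = 1480.56 + 714.15 + 1279.3 = 3474.01
ΣP(2008)Q(2008) = 2.87×398 + 4.63×135 + 10.90×110 = 1142.26 + 625.05 + 1199 = 2966.31
link = 3474.01/2966.31 = 1.171155
Link 2009→2010:
ΣP(2010)Q(2009) = 3.88×324 + 6.76×162 + 9.51×96 = 1257.12 + 1095.12 + 912.96 = 3265.2
ΣP(2009)Q(2009) = 3.72×324 + 5.29×162 + 11.63×96 = 1205.28 + 856.98 + 1116.48 = 3178.74
link = 3265.2/3178.74 = 1.027199
Chained index = 100 × 1.171155 × 1.027199 = 120.3010

120.30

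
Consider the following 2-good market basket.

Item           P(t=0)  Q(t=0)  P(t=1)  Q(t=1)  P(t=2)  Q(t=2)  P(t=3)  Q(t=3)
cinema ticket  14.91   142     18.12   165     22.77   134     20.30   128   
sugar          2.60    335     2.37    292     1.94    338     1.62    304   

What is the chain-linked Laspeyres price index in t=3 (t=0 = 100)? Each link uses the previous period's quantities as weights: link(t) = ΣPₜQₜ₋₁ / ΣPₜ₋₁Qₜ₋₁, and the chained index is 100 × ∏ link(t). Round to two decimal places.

116.64

Link t=0→t=1:
ΣP(t=1)Q(t=0) = 18.12×142 + 2.37×335 = 2573.04 + 793.95 = 3366.99
ΣP(t=0)Q(t=0) = 14.91×142 + 2.60×335 = 2117.22 + 871 = 2988.22
link = 3366.99/2988.22 = 1.126754
Link t=1→t=2:
ΣP(t=2)Q(t=1) = 22.77×165 + 1.94×292 = 3757.05 + 566.48 = 4323.53
ΣP(t=1)Q(t=1) = 18.12×165 + 2.37×292 = 2989.8 + 692.04 = 3681.84
link = 4323.53/3681.84 = 1.174285
Link t=2→t=3:
ΣP(t=3)Q(t=2) = 20.30×134 + 1.62×338 = 2720.2 + 547.56 = 3267.76
ΣP(t=2)Q(t=2) = 22.77×134 + 1.94×338 = 3051.18 + 655.72 = 3706.9
link = 3267.76/3706.9 = 0.881534
Chained index = 100 × 1.126754 × 1.174285 × 0.881534 = 116.6385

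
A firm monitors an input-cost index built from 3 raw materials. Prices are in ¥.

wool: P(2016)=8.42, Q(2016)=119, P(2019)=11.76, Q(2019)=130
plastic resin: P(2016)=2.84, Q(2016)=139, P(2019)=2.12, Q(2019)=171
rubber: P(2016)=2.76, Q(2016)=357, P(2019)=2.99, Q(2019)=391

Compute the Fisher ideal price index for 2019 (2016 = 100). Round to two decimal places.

Laspeyres component (base-period weights):
ΣP(2019)Q(2016) = 11.76×119 + 2.12×139 + 2.99×357 = 1399.44 + 294.68 + 1067.43 = 2761.55
ΣP(2016)Q(2016) = 8.42×119 + 2.84×139 + 2.76×357 = 1001.98 + 394.76 + 985.32 = 2382.06
L = 2761.55 / 2382.06 × 100 = 115.9312
Paasche component (current-period weights):
ΣP(2019)Q(2019) = 11.76×130 + 2.12×171 + 2.99×391 = 1528.8 + 362.52 + 1169.09 = 3060.41
ΣP(2016)Q(2019) = 8.42×130 + 2.84×171 + 2.76×391 = 1094.6 + 485.64 + 1079.16 = 2659.4
P = 3060.41 / 2659.4 × 100 = 115.0790
Fisher = √(L × P) = √(115.9312 × 115.0790) = 115.5043

115.50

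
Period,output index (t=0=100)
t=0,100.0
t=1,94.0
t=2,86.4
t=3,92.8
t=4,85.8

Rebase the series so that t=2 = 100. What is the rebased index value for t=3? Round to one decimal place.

Rebased(t=3) = 92.8 / 86.4 × 100 = 107.4074

107.4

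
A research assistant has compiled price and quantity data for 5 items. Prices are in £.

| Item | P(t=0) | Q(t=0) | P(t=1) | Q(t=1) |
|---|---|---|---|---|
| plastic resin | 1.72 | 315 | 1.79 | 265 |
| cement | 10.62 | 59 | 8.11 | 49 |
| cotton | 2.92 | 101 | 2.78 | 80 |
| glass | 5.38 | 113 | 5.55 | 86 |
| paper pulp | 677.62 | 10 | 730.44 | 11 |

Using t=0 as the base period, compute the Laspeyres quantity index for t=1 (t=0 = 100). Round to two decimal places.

103.15

Laspeyres quantity index uses base-period prices as weights.
ΣP(t=0)·Q(t=1) = 1.72×265 + 10.62×49 + 2.92×80 + 5.38×86 + 677.62×11 = 455.8 + 520.38 + 233.6 + 462.68 + 7453.82 = 9126.28
ΣP(t=0)·Q(t=0) = 1.72×315 + 10.62×59 + 2.92×101 + 5.38×113 + 677.62×10 = 541.8 + 626.58 + 294.92 + 607.94 + 6776.2 = 8847.44
Index = 9126.28 / 8847.44 × 100 = 103.1516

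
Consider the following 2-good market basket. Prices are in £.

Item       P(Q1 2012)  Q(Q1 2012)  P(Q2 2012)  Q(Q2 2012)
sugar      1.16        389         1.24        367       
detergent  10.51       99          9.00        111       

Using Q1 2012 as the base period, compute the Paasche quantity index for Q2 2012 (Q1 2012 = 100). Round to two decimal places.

105.88

Paasche quantity index uses current-period prices as weights.
ΣP(Q2 2012)·Q(Q2 2012) = 1.24×367 + 9.00×111 = 455.08 + 999 = 1454.08
ΣP(Q2 2012)·Q(Q1 2012) = 1.24×389 + 9.00×99 = 482.36 + 891 = 1373.36
Index = 1454.08 / 1373.36 × 100 = 105.8776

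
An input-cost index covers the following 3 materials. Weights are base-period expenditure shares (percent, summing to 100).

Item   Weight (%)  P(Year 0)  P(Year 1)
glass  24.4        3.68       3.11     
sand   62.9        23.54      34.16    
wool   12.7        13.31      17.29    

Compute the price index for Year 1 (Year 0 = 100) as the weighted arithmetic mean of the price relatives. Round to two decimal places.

glass: 24.4 × (3.11/3.68) = 24.4 × 0.845109 = 20.6207
sand: 62.9 × (34.16/23.54) = 62.9 × 1.451147 = 91.2771
wool: 12.7 × (17.29/13.31) = 12.7 × 1.299023 = 16.4976
Index = Σ wᵢ·(p₁ᵢ/p₀ᵢ) = 20.6207 + 91.2771 + 16.4976 = 128.3954

128.40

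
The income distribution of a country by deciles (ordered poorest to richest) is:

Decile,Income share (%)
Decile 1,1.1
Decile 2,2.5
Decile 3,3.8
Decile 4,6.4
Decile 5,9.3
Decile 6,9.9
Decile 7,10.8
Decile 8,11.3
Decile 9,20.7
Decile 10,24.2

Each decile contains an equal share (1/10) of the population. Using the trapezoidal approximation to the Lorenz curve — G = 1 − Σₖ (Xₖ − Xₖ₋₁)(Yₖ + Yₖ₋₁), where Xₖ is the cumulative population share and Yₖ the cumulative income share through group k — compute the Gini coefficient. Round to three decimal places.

Cumulative income shares Yₖ: 0.0110, 0.0360, 0.0740, 0.1380, 0.2310, 0.3300, 0.4380, 0.5510, 0.7580, 1.0000
Σ (Xₖ−Xₖ₋₁)(Yₖ+Yₖ₋₁) = (1/10)(0.0110+0.0000) + (1/10)(0.0360+0.0110) + (1/10)(0.0740+0.0360) + (1/10)(0.1380+0.0740) + (1/10)(0.2310+0.1380) + (1/10)(0.3300+0.2310) + (1/10)(0.4380+0.3300) + (1/10)(0.5510+0.4380) + (1/10)(0.7580+0.5510) + (1/10)(1.0000+0.7580)
  = 0.0011 + 0.0047 + 0.0110 + 0.0212 + 0.0369 + 0.0561 + 0.0768 + 0.0989 + 0.1309 + 0.1758 = 0.6134
G = 1 − 0.6134 = 0.3866

0.387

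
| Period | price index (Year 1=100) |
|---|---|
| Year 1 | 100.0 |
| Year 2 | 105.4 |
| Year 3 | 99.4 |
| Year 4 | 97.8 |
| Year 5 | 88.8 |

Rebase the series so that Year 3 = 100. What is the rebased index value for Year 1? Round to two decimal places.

100.60

Rebased(Year 1) = 100.0 / 99.4 × 100 = 100.6036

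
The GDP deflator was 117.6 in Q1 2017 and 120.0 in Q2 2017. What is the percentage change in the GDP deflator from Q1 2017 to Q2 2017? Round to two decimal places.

2.04%

Change = (120.0 − 117.6) / 117.6 × 100
       = 2.4 / 117.6 × 100 = 2.0408%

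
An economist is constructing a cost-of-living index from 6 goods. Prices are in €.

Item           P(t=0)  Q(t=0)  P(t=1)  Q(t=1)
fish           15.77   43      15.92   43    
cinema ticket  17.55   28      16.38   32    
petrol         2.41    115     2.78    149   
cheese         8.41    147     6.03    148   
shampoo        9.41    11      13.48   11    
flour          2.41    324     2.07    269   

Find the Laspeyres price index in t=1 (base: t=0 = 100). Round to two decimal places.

Laspeyres price index uses base-period quantities as weights.
ΣP(t=1)·Q(t=0) = 15.92×43 + 16.38×28 + 2.78×115 + 6.03×147 + 13.48×11 + 2.07×324 = 684.56 + 458.64 + 319.7 + 886.41 + 148.28 + 670.68 = 3168.27
ΣP(t=0)·Q(t=0) = 15.77×43 + 17.55×28 + 2.41×115 + 8.41×147 + 9.41×11 + 2.41×324 = 678.11 + 491.4 + 277.15 + 1236.27 + 103.51 + 780.84 = 3567.28
Index = 3168.27 / 3567.28 × 100 = 88.8147

88.81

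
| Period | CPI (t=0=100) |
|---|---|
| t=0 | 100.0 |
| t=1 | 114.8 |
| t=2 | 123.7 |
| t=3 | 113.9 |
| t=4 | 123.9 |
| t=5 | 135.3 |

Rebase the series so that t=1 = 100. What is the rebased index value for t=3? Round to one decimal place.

Rebased(t=3) = 113.9 / 114.8 × 100 = 99.2160

99.2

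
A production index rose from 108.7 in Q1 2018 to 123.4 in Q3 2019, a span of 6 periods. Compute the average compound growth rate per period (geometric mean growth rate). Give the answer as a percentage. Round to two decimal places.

2.14%

Growth factor = (123.4/108.7)^(1/6) = (1.135235)^(1/6) = 1.021365
Growth rate = 1.021365 − 1 = 0.021365 = 2.1365%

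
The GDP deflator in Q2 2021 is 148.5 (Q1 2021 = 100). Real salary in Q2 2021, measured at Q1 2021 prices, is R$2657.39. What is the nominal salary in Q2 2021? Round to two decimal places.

3946.22

Nominal = Real × (Index/100) = 2657.39 × (148.5/100)
        = 2657.39 × 1.485 = 3946.2242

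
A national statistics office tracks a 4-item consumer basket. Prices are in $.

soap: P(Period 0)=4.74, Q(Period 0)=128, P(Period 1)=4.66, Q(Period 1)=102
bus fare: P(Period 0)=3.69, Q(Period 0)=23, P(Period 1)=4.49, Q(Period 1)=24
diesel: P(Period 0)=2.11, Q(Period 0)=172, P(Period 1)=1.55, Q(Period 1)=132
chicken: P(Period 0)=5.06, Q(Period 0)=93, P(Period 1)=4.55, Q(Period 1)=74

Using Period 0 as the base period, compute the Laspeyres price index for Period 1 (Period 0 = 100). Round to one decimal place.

91.1

Laspeyres price index uses base-period quantities as weights.
ΣP(Period 1)·Q(Period 0) = 4.66×128 + 4.49×23 + 1.55×172 + 4.55×93 = 596.48 + 103.27 + 266.6 + 423.15 = 1389.5
ΣP(Period 0)·Q(Period 0) = 4.74×128 + 3.69×23 + 2.11×172 + 5.06×93 = 606.72 + 84.87 + 362.92 + 470.58 = 1525.09
Index = 1389.5 / 1525.09 × 100 = 91.1094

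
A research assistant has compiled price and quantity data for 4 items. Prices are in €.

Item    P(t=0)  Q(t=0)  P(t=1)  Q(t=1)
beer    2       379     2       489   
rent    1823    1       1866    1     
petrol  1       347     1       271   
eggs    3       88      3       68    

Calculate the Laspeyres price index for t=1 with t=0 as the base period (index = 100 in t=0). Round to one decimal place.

101.3

Laspeyres price index uses base-period quantities as weights.
ΣP(t=1)·Q(t=0) = 2×379 + 1866×1 + 1×347 + 3×88 = 758 + 1866 + 347 + 264 = 3235
ΣP(t=0)·Q(t=0) = 2×379 + 1823×1 + 1×347 + 3×88 = 758 + 1823 + 347 + 264 = 3192
Index = 3235 / 3192 × 100 = 101.3471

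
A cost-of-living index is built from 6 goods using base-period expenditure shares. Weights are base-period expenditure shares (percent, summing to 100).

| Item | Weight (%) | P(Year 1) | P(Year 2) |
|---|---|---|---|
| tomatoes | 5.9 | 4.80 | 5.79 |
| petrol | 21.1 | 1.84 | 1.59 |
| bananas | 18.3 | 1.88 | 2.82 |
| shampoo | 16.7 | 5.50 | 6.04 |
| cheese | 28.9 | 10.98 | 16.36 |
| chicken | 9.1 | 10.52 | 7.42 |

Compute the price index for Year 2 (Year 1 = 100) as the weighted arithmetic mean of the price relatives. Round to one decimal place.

tomatoes: 5.9 × (5.79/4.80) = 5.9 × 1.206250 = 7.1169
petrol: 21.1 × (1.59/1.84) = 21.1 × 0.864130 = 18.2332
bananas: 18.3 × (2.82/1.88) = 18.3 × 1.500000 = 27.4500
shampoo: 16.7 × (6.04/5.50) = 16.7 × 1.098182 = 18.3396
cheese: 28.9 × (16.36/10.98) = 28.9 × 1.489982 = 43.0605
chicken: 9.1 × (7.42/10.52) = 9.1 × 0.705323 = 6.4184
Index = Σ wᵢ·(p₁ᵢ/p₀ᵢ) = 7.1169 + 18.2332 + 27.4500 + 18.3396 + 43.0605 + 6.4184 = 120.6186

120.6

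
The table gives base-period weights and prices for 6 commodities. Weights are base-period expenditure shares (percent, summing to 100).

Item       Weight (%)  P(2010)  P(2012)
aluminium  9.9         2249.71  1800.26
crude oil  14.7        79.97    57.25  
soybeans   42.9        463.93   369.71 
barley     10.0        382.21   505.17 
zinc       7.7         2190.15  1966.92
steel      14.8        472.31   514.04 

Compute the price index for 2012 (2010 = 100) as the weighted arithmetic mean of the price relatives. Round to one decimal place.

aluminium: 9.9 × (1800.26/2249.71) = 9.9 × 0.800219 = 7.9222
crude oil: 14.7 × (57.25/79.97) = 14.7 × 0.715893 = 10.5236
soybeans: 42.9 × (369.71/463.93) = 42.9 × 0.796909 = 34.1874
barley: 10.0 × (505.17/382.21) = 10.0 × 1.321708 = 13.2171
zinc: 7.7 × (1966.92/2190.15) = 7.7 × 0.898075 = 6.9152
steel: 14.8 × (514.04/472.31) = 14.8 × 1.088353 = 16.1076
Index = Σ wᵢ·(p₁ᵢ/p₀ᵢ) = 7.9222 + 10.5236 + 34.1874 + 13.2171 + 6.9152 + 16.1076 = 88.8731

88.9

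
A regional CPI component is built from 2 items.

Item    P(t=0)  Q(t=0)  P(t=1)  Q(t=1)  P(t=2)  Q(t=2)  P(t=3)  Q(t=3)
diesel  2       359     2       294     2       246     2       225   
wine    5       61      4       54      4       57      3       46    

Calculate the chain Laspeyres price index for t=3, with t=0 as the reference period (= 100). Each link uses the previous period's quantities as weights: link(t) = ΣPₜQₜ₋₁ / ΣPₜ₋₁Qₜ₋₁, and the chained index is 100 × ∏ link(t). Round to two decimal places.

86.59

Link t=0→t=1:
ΣP(t=1)Q(t=0) = 2×359 + 4×61 = 718 + 244 = 962
ΣP(t=0)Q(t=0) = 2×359 + 5×61 = 718 + 305 = 1023
link = 962/1023 = 0.940371
Link t=1→t=2:
ΣP(t=2)Q(t=1) = 2×294 + 4×54 = 588 + 216 = 804
ΣP(t=1)Q(t=1) = 2×294 + 4×54 = 588 + 216 = 804
link = 804/804 = 1.000000
Link t=2→t=3:
ΣP(t=3)Q(t=2) = 2×246 + 3×57 = 492 + 171 = 663
ΣP(t=2)Q(t=2) = 2×246 + 4×57 = 492 + 228 = 720
link = 663/720 = 0.920833
Chained index = 100 × 0.940371 × 1.000000 × 0.920833 = 86.5925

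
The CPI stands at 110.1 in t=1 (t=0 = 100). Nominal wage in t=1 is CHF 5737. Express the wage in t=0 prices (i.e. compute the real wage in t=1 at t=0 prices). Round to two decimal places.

Real = Nominal ÷ (Index/100) = 5737 ÷ (110.1/100)
     = 5737 ÷ 1.101 = 5210.7175

5210.72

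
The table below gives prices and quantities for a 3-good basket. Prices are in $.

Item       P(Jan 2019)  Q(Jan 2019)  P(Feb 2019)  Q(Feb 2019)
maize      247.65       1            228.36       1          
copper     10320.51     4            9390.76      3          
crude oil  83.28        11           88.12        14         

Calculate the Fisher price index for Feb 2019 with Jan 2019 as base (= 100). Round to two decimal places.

91.43

Laspeyres component (base-period weights):
ΣP(Feb 2019)Q(Jan 2019) = 228.36×1 + 9390.76×4 + 88.12×11 = 228.36 + 37563.04 + 969.32 = 38760.72
ΣP(Jan 2019)Q(Jan 2019) = 247.65×1 + 10320.51×4 + 83.28×11 = 247.65 + 41282.04 + 916.08 = 42445.77
L = 38760.72 / 42445.77 × 100 = 91.3182
Paasche component (current-period weights):
ΣP(Feb 2019)Q(Feb 2019) = 228.36×1 + 9390.76×3 + 88.12×14 = 228.36 + 28172.28 + 1233.68 = 29634.32
ΣP(Jan 2019)Q(Feb 2019) = 247.65×1 + 10320.51×3 + 83.28×14 = 247.65 + 30961.53 + 1165.92 = 32375.1
P = 29634.32 / 32375.1 × 100 = 91.5343
Fisher = √(L × P) = √(91.3182 × 91.5343) = 91.4262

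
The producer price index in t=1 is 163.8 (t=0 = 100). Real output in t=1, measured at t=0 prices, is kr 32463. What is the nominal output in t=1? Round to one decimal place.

Nominal = Real × (Index/100) = 32463 × (163.8/100)
        = 32463 × 1.638 = 53174.3940

53174.4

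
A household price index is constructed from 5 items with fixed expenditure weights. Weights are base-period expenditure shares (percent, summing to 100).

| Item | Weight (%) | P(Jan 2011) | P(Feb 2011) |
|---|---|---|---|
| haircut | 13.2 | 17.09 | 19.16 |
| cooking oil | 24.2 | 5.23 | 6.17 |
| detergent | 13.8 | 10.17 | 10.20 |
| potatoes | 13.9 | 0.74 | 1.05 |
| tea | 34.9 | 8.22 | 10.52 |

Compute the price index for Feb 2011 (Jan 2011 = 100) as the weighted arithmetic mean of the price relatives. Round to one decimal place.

121.6

haircut: 13.2 × (19.16/17.09) = 13.2 × 1.121123 = 14.7988
cooking oil: 24.2 × (6.17/5.23) = 24.2 × 1.179732 = 28.5495
detergent: 13.8 × (10.20/10.17) = 13.8 × 1.002950 = 13.8407
potatoes: 13.9 × (1.05/0.74) = 13.9 × 1.418919 = 19.7230
tea: 34.9 × (10.52/8.22) = 34.9 × 1.279805 = 44.6652
Index = Σ wᵢ·(p₁ᵢ/p₀ᵢ) = 14.7988 + 28.5495 + 13.8407 + 19.7230 + 44.6652 = 121.5772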